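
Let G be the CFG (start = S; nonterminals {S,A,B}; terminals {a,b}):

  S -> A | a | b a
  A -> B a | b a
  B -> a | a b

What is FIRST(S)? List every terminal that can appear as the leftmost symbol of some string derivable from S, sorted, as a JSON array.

FIRST iteration:
iter 1:
  A via A→b a: +{b}
  B via B→a: +{a}
  S via S→A: +{b}
  S via S→a: +{a}
  FIRST(S)={a,b}  FIRST(A)={b}  FIRST(B)={a}
iter 2:
  A via A→B a: +{a}
  FIRST(S)={a,b}  FIRST(A)={a,b}  FIRST(B)={a}
iter 3: (no change)
  FIRST(S)={a,b}  FIRST(A)={a,b}  FIRST(B)={a}

FIRST(S) = ["a", "b"]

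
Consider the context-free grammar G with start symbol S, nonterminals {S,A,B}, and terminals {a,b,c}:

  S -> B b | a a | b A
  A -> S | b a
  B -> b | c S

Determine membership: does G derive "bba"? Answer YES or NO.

CNF form of G:
  S -> B T0 | T0 A | T1 T1
  A -> B T0 | T0 A | T0 T1 | T1 T1
  B -> T2 S | b
  T0 -> b
  T1 -> a
  T2 -> c

CYK table (by increasing span):
  [0..0]={B,T0}  "b"  orig:{B}
  [1..1]={B,T0}  "b"  orig:{B}
  [2..2]={T1}  "a"  orig:{}
  [0..1]={A,S}  "bb"
  [1..2]={A}  "ba"
  [0..2]={A,S}  "bba"

S ∈ T[0,2] ⇒ YES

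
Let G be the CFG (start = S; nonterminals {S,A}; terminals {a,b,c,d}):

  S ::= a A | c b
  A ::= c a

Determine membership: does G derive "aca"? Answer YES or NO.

CNF form of G:
  S -> T0 T2 | T1 A
  A -> T0 T1
  T0 -> c
  T1 -> a
  T2 -> b

CYK fill:
  cell(0,0) a: {T1}  orig:{}
  cell(1,1) c: {T0}  orig:{}
  cell(2,2) a: {T1}  orig:{}
  cell(0,1) ac: ∅
  cell(1,2) ca: {A}
  cell(0,2) aca: {S}

S ∈ T[0,2] ⇒ YES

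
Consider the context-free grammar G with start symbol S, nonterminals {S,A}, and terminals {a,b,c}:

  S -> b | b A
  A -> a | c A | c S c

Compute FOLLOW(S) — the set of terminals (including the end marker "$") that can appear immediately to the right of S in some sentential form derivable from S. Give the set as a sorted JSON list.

FIRST iteration:
[1]
  A via A→a: +{a}
  A via A→c A: +{c}
  S via S→b: +{b}
  S: {b}  A: {a,c}
[2] done
  S: {b}  A: {a,c}

FOLLOW sets:
seed FOLLOW(S) with $
iter 1:
  A→c S c: FOLLOW(S) ⊇ FIRST(c) = {c}; new: +{c}
  S→b A: FOLLOW(A) ⊇ FOLLOW(S) ⊇ {$,c}; new: +{$,c}
  S: {$,c}  A: {$,c}
iter 2: (no change)
  S: {$,c}  A: {$,c}

FOLLOW(S) = ["$", "c"]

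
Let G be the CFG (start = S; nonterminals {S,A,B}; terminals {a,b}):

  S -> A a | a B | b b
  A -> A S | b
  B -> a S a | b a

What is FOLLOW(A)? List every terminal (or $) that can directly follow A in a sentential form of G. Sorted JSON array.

Compute FIRST by fixpoint:
pass 1:
  A via A→b: +{b}
  B via B→a S a: +{a}
  B via B→b a: +{b}
  S via S→A a: +{b}
  S via S→a B: +{a}
  FIRST[S]={a,b}  FIRST[A]={b}  FIRST[B]={a,b}
pass 2: (no change)
  FIRST[S]={a,b}  FIRST[A]={b}  FIRST[B]={a,b}

FOLLOW iteration:
initialize: $ ∈ FOLLOW(S)
iter 1:
  A→A S: FOLLOW(A) ⊇ FIRST(S) = {a,b}; new: +{a,b}
  A→A S: FOLLOW(S) ⊇ FOLLOW(A) ⊇ {a,b}; new: +{a,b}
  S→a B: FOLLOW(B) ⊇ FOLLOW(S) ⊇ {$,a,b}; new: +{$,a,b}
  FOLLOW[S]={$,a,b}  FOLLOW[A]={a,b}  FOLLOW[B]={$,a,b}
iter 2: (stable)
  FOLLOW[S]={$,a,b}  FOLLOW[A]={a,b}  FOLLOW[B]={$,a,b}

FOLLOW(A) = ["a", "b"]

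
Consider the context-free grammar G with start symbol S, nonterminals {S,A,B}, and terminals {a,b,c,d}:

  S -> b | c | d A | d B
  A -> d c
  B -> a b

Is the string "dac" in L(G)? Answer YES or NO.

Convert to CNF:
  S -> T0 A | T0 B | b | c
  A -> T0 T1
  B -> T2 T3
  T0 -> d
  T1 -> c
  T2 -> a
  T3 -> b

CYK fill:
  cell(0,0) d: {T0}  orig:{}
  cell(1,1) a: {T2}  orig:{}
  cell(2,2) c: {S,T1}  orig:{S}
  cell(0,1) da: ∅
  cell(1,2) ac: ∅
  cell(0,2) dac: ∅

S ∉ T[0,2] ⇒ NO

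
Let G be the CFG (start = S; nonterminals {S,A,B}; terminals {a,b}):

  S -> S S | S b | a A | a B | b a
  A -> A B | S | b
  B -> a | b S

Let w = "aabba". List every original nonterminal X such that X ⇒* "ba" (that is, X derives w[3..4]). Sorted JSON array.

Convert to CNF:
  S -> S S | S T0 | T0 T1 | T1 A | T1 B
  A -> A B | S S | S T0 | T0 T1 | T1 A | T1 B | b
  B -> T0 S | a
  T0 -> b
  T1 -> a

CYK fill, restricted to cells inside w[3..4]:
  T[3,3] 'b' = {A,T0}  orig:{A}
  T[4,4] 'a' = {B,T1}  orig:{B}
  T[3,4] 'ba' = {A,S}

Original NTs in T[3,4] deriving "ba": ["A", "S"]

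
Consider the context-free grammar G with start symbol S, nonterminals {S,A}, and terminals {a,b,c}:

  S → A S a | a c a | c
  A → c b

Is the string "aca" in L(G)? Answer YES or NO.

CNF form of G:
  S -> A X3 | T2 X4 | c
  A -> T0 T1
  T0 -> c
  T1 -> b
  T2 -> a
  X3 -> S T2
  X4 -> T0 T2

Fill CYK table bottom-up:
  [0..0]={T2}  "a"  orig:{}
  [1..1]={S,T0}  "c"  orig:{S}
  [2..2]={T2}  "a"  orig:{}
  [0..1]=∅  "ac"
  [1..2]={X3,X4}  "ca"  orig:{}
  [0..2]={S}  "aca"

S ∈ T[0,2] ⇒ YES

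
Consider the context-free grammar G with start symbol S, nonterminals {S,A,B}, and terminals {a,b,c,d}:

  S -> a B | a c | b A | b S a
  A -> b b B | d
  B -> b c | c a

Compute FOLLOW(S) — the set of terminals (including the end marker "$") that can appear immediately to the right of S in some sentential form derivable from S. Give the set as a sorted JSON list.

FIRST iteration:
iter 1:
  A via A→b b B: +{b}
  A via A→d: +{d}
  B via B→b c: +{b}
  B via B→c a: +{c}
  S via S→a B: +{a}
  S via S→b A: +{b}
  FIRST[S]={a,b}  FIRST[A]={b,d}  FIRST[B]={b,c}
iter 2: done
  FIRST[S]={a,b}  FIRST[A]={b,d}  FIRST[B]={b,c}

FOLLOW sets:
initialize: $ ∈ FOLLOW(S)
pass 1:
  S→a B: FOLLOW(B) ⊇ FOLLOW(S) ⊇ {$}; new: +{$}
  S→b A: FOLLOW(A) ⊇ FOLLOW(S) ⊇ {$}; new: +{$}
  S→b S a: FOLLOW(S) ⊇ FIRST(a) = {a}; new: +{a}
  FOLLOW(S)={$,a}  FOLLOW(A)={$}  FOLLOW(B)={$}
pass 2:
  S→a B: FOLLOW(B) ⊇ FOLLOW(S) ⊇ {$,a}; new: +{a}
  S→b A: FOLLOW(A) ⊇ FOLLOW(S) ⊇ {$,a}; new: +{a}
  FOLLOW(S)={$,a}  FOLLOW(A)={$,a}  FOLLOW(B)={$,a}
pass 3: (stable)
  FOLLOW(S)={$,a}  FOLLOW(A)={$,a}  FOLLOW(B)={$,a}

FOLLOW(S) = ["$", "a"]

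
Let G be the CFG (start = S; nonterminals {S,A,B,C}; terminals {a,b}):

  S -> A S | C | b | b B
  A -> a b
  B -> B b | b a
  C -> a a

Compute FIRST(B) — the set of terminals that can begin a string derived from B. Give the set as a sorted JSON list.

Compute FIRST by fixpoint:
iter 1:
  A via A→a b: +{a}
  B via B→b a: +{b}
  C via C→a a: +{a}
  S via S→A S: +{a}
  S via S→b: +{b}
  FIRST[S]={a,b}  FIRST[A]={a}  FIRST[B]={b}  FIRST[C]={a}
iter 2: (stable)
  FIRST[S]={a,b}  FIRST[A]={a}  FIRST[B]={b}  FIRST[C]={a}

FIRST(B) = ["b"]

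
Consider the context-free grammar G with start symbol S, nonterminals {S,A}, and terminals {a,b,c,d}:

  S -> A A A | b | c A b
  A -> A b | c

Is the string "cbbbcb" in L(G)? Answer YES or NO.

CNF form of G:
  S -> A X2 | T1 X3 | b
  A -> A T0 | c
  T0 -> b
  T1 -> c
  X2 -> A A
  X3 -> A T0

CYK fill:
  [0..0]={A,T1}  "c"  orig:{A}
  [1..1]={S,T0}  "b"  orig:{S}
  [2..2]={S,T0}  "b"  orig:{S}
  [3..3]={S,T0}  "b"  orig:{S}
  [4..4]={A,T1}  "c"  orig:{A}
  [5..5]={S,T0}  "b"  orig:{S}
  [0..1]={A,X3}  "cb"  orig:{A}
  [1..2]=∅  "bb"
  [2..3]=∅  "bb"
  [3..4]=∅  "bc"
  [4..5]={A,X3}  "cb"  orig:{A}
  [0..2]={A,X3}  "cbb"  orig:{A}
  [1..3]=∅  "bbb"
  [2..4]=∅  "bbc"
  [3..5]=∅  "bcb"
  [0..3]={A,X3}  "cbbb"  orig:{A}
  [1..4]=∅  "bbbc"
  [2..5]=∅  "bbcb"
  [0..4]={X2}  "cbbbc"  orig:{}
  [1..5]=∅  "bbbcb"
  [0..5]={X2}  "cbbbcb"  orig:{}

S ∉ T[0,5] ⇒ NO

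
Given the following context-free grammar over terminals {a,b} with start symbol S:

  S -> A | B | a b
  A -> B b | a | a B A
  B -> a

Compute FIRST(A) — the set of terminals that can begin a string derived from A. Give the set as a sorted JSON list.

FIRST sets, iterate to fixpoint:
round 1:
  A via A→a: +{a}
  B via B→a: +{a}
  S via S→A: +{a}
  FIRST[S]={a}  FIRST[A]={a}  FIRST[B]={a}
round 2: done
  FIRST[S]={a}  FIRST[A]={a}  FIRST[B]={a}

FIRST(A) = ["a"]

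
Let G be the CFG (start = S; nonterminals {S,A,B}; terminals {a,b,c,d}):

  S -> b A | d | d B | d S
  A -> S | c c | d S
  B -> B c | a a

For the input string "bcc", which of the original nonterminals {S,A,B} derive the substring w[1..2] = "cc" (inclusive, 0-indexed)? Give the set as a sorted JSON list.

Convert to CNF:
  S -> T0 A | T2 B | T2 S | d
  A -> T0 A | T1 T1 | T2 B | T2 S | d
  B -> B T1 | T3 T3
  T0 -> b
  T1 -> c
  T2 -> d
  T3 -> a

CYK fill (cells [i..j] with 1 ≤ i ≤ j ≤ 2 only):
  [1..1]={T1}  "c"  orig:{}
  [2..2]={T1}  "c"  orig:{}
  [1..2]={A}  "cc"

Original NTs in T[1,2] deriving "cc": ["A"]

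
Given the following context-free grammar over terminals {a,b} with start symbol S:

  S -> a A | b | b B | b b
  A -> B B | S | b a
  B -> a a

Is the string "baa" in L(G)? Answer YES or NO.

CNF form of G:
  S -> T0 A | T1 B | T1 T1 | b
  A -> B B | T0 A | T1 B | T1 T0 | T1 T1 | b
  B -> T0 T0
  T0 -> a
  T1 -> b

CYK table (by increasing span):
  cell(0,0) b: {A,S,T1}  orig:{A,S}
  cell(1,1) a: {T0}  orig:{}
  cell(2,2) a: {T0}  orig:{}
  cell(0,1) ba: {A}
  cell(1,2) aa: {B}
  cell(0,2) baa: {A,S}

S ∈ T[0,2] ⇒ YES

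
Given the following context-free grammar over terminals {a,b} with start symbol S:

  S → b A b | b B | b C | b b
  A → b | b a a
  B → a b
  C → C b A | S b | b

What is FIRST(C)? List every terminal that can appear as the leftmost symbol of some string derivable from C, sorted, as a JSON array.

Compute FIRST by fixpoint:
round 1:
  A via A→b: +{b}
  B via B→a b: +{a}
  C via C→b: +{b}
  S via S→b A b: +{b}
  FIRST[S]={b}  FIRST[A]={b}  FIRST[B]={a}  FIRST[C]={b}
round 2: — fixpoint
  FIRST[S]={b}  FIRST[A]={b}  FIRST[B]={a}  FIRST[C]={b}

FIRST(C) = ["b"]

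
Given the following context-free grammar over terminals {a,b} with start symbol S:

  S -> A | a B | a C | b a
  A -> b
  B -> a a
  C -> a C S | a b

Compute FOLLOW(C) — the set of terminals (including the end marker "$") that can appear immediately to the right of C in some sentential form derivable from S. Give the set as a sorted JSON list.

FIRST iteration:
pass 1:
  A via A→b: +{b}
  B via B→a a: +{a}
  C via C→a C S: +{a}
  S via S→A: +{b}
  S via S→a B: +{a}
  S: {a,b}  A: {b}  B: {a}  C: {a}
pass 2: done
  S: {a,b}  A: {b}  B: {a}  C: {a}

FOLLOW sets:
FOLLOW(S) := {$}
iter 1:
  C→a C S: FOLLOW(C) ⊇ FIRST(S) = {a,b}; new: +{a,b}
  C→a C S: FOLLOW(S) ⊇ FOLLOW(C) ⊇ {a,b}; new: +{a,b}
  S→A: FOLLOW(A) ⊇ FOLLOW(S) ⊇ {$,a,b}; new: +{$,a,b}
  S→a B: FOLLOW(B) ⊇ FOLLOW(S) ⊇ {$,a,b}; new: +{$,a,b}
  S→a C: FOLLOW(C) ⊇ FOLLOW(S) ⊇ {$,a,b}; new: +{$}
  S: {$,a,b}  A: {$,a,b}  B: {$,a,b}  C: {$,a,b}
iter 2: (no change)
  S: {$,a,b}  A: {$,a,b}  B: {$,a,b}  C: {$,a,b}

FOLLOW(C) = ["$", "a", "b"]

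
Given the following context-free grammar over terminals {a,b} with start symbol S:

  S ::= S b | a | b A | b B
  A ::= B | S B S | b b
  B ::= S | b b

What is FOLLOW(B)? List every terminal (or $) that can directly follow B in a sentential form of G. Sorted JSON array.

Compute FIRST by fixpoint:
iter 1:
  A via A→b b: +{b}
  B via B→b b: +{b}
  S via S→a: +{a}
  S via S→b A: +{b}
  FIRST(S)={a,b}  FIRST(A)={b}  FIRST(B)={b}
iter 2:
  A via A→S B S: +{a}
  B via B→S: +{a}
  FIRST(S)={a,b}  FIRST(A)={a,b}  FIRST(B)={a,b}
iter 3: — fixpoint
  FIRST(S)={a,b}  FIRST(A)={a,b}  FIRST(B)={a,b}

FOLLOW sets:
seed FOLLOW(S) with $
round 1:
  A→S B S: FOLLOW(S) ⊇ FIRST(B) = {a,b}; new: +{a,b}
  A→S B S: FOLLOW(B) ⊇ FIRST(S) = {a,b}; new: +{a,b}
  S→b A: FOLLOW(A) ⊇ FOLLOW(S) ⊇ {$,a,b}; new: +{$,a,b}
  S→b B: FOLLOW(B) ⊇ FOLLOW(S) ⊇ {$,a,b}; new: +{$}
  S: {$,a,b}  A: {$,a,b}  B: {$,a,b}
round 2: — fixpoint
  S: {$,a,b}  A: {$,a,b}  B: {$,a,b}

FOLLOW(B) = ["$", "a", "b"]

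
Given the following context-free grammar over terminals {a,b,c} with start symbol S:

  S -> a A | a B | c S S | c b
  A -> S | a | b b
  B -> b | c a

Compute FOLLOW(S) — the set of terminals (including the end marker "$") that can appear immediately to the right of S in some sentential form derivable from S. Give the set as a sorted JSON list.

FIRST iteration:
round 1:
  A via A→a: +{a}
  A via A→b b: +{b}
  B via B→b: +{b}
  B via B→c a: +{c}
  S via S→a A: +{a}
  S via S→c S S: +{c}
  S: {a,c}  A: {a,b}  B: {b,c}
round 2:
  A via A→S: +{c}
  S: {a,c}  A: {a,b,c}  B: {b,c}
round 3: — fixpoint
  S: {a,c}  A: {a,b,c}  B: {b,c}

FOLLOW sets:
initialize: $ ∈ FOLLOW(S)
iter 1:
  S→a A: FOLLOW(A) ⊇ FOLLOW(S) ⊇ {$}; new: +{$}
  S→a B: FOLLOW(B) ⊇ FOLLOW(S) ⊇ {$}; new: +{$}
  S→c S S: FOLLOW(S) ⊇ FIRST(S) = {a,c}; new: +{a,c}
  S: {$,a,c}  A: {$}  B: {$}
iter 2:
  S→a A: FOLLOW(A) ⊇ FOLLOW(S) ⊇ {$,a,c}; new: +{a,c}
  S→a B: FOLLOW(B) ⊇ FOLLOW(S) ⊇ {$,a,c}; new: +{a,c}
  S: {$,a,c}  A: {$,a,c}  B: {$,a,c}
iter 3: (no change)
  S: {$,a,c}  A: {$,a,c}  B: {$,a,c}

FOLLOW(S) = ["$", "a", "c"]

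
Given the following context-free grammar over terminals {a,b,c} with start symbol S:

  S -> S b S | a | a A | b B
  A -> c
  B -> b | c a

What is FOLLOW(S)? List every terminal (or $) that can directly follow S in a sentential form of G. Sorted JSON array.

FIRST iteration:
iter 1:
  A via A→c: +{c}
  B via B→b: +{b}
  B via B→c a: +{c}
  S via S→a: +{a}
  S via S→b B: +{b}
  FIRST(S)={a,b}  FIRST(A)={c}  FIRST(B)={b,c}
iter 2: done
  FIRST(S)={a,b}  FIRST(A)={c}  FIRST(B)={b,c}

Compute FOLLOW by fixpoint:
seed FOLLOW(S) with $
[1]
  S→S b S: FOLLOW(S) ⊇ FIRST(b) = {b}; new: +{b}
  S→a A: FOLLOW(A) ⊇ FOLLOW(S) ⊇ {$,b}; new: +{$,b}
  S→b B: FOLLOW(B) ⊇ FOLLOW(S) ⊇ {$,b}; new: +{$,b}
  FOLLOW(S)={$,b}  FOLLOW(A)={$,b}  FOLLOW(B)={$,b}
[2] (no change)
  FOLLOW(S)={$,b}  FOLLOW(A)={$,b}  FOLLOW(B)={$,b}

FOLLOW(S) = ["$", "b"]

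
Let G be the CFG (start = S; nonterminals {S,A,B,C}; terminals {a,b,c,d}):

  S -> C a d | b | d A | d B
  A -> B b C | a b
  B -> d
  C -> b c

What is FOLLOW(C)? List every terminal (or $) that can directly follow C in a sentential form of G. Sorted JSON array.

Compute FIRST by fixpoint:
iter 1:
  A via A→a b: +{a}
  B via B→d: +{d}
  C via C→b c: +{b}
  S via S→C a d: +{b}
  S via S→d A: +{d}
  S: {b,d}  A: {a}  B: {d}  C: {b}
iter 2:
  A via A→B b C: +{d}
  S: {b,d}  A: {a,d}  B: {d}  C: {b}
iter 3: (stable)
  S: {b,d}  A: {a,d}  B: {d}  C: {b}

FOLLOW iteration:
seed FOLLOW(S) with $
round 1:
  A→B b C: FOLLOW(B) ⊇ FIRST(b) = {b}; new: +{b}
  S→C a d: FOLLOW(C) ⊇ FIRST(a) = {a}; new: +{a}
  S→d A: FOLLOW(A) ⊇ FOLLOW(S) ⊇ {$}; new: +{$}
  S→d B: FOLLOW(B) ⊇ FOLLOW(S) ⊇ {$}; new: +{$}
  S: {$}  A: {$}  B: {$,b}  C: {a}
round 2:
  A→B b C: FOLLOW(C) ⊇ FOLLOW(A) ⊇ {$}; new: +{$}
  S: {$}  A: {$}  B: {$,b}  C: {$,a}
round 3: — fixpoint
  S: {$}  A: {$}  B: {$,b}  C: {$,a}

FOLLOW(C) = ["$", "a"]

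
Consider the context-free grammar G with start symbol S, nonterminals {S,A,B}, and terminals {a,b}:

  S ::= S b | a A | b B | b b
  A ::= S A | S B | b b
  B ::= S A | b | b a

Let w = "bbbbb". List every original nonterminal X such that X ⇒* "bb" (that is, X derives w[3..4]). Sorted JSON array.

Convert to CNF:
  S -> S T0 | T0 B | T0 T0 | T1 A
  A -> S A | S B | T0 T0
  B -> S A | T0 T1 | b
  T0 -> b
  T1 -> a

CYK fill — only the sub-triangle for w[3..4]:
  T[3,3] 'b' = {B,T0}  orig:{B}
  T[4,4] 'b' = {B,T0}  orig:{B}
  T[3,4] 'bb' = {A,S}

Original NTs in T[3,4] deriving "bb": ["A", "S"]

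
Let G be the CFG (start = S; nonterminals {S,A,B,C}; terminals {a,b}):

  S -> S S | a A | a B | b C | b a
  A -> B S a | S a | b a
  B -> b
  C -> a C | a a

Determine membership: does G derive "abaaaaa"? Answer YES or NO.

CNF form of G:
  S -> S S | T0 A | T0 B | T1 C | T1 T0
  A -> B X2 | S T0 | T1 T0
  B -> b
  C -> T0 C | T0 T0
  T0 -> a
  T1 -> b
  X2 -> S T0

CYK fill:
  T[0,0] 'a' = {T0}  orig:{}
  T[1,1] 'b' = {B,T1}  orig:{B}
  T[2,2] 'a' = {T0}  orig:{}
  T[3,3] 'a' = {T0}  orig:{}
  T[4,4] 'a' = {T0}  orig:{}
  T[5,5] 'a' = {T0}  orig:{}
  T[6,6] 'a' = {T0}  orig:{}
  T[0,1] 'ab' = {S}
  T[1,2] 'ba' = {A,S}
  T[2,3] 'aa' = {C}
  T[3,4] 'aa' = {C}
  T[4,5] 'aa' = {C}
  T[5,6] 'aa' = {C}
  T[0,2] 'aba' = {A,S,X2}  orig:{A,S}
  T[1,3] 'baa' = {A,S,X2}  orig:{A,S}
  T[2,4] 'aaa' = {C}
  T[3,5] 'aaa' = {C}
  T[4,6] 'aaa' = {C}
  T[0,3] 'abaa' = {A,S,X2}  orig:{A,S}
  T[1,4] 'baaa' = {A,S,X2}  orig:{A,S}
  T[2,5] 'aaaa' = {C}
  T[3,6] 'aaaa' = {C}
  T[0,4] 'abaaa' = {A,S,X2}  orig:{A,S}
  T[1,5] 'baaaa' = {A,S,X2}  orig:{A,S}
  T[2,6] 'aaaaa' = {C}
  T[0,5] 'abaaaa' = {A,S,X2}  orig:{A,S}
  T[1,6] 'baaaaa' = {A,S,X2}  orig:{A,S}
  T[0,6] 'abaaaaa' = {A,S,X2}  orig:{A,S}

S ∈ T[0,6] ⇒ YES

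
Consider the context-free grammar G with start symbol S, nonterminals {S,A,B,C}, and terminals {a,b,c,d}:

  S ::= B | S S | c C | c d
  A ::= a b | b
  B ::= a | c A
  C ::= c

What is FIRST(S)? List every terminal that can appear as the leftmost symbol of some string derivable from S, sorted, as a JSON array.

FIRST sets, iterate to fixpoint:
iter 1:
  A via A→a b: +{a}
  A via A→b: +{b}
  B via B→a: +{a}
  B via B→c A: +{c}
  C via C→c: +{c}
  S via S→B: +{a,c}
  FIRST[S]={a,c}  FIRST[A]={a,b}  FIRST[B]={a,c}  FIRST[C]={c}
iter 2: (no change)
  FIRST[S]={a,c}  FIRST[A]={a,b}  FIRST[B]={a,c}  FIRST[C]={c}

FIRST(S) = ["a", "c"]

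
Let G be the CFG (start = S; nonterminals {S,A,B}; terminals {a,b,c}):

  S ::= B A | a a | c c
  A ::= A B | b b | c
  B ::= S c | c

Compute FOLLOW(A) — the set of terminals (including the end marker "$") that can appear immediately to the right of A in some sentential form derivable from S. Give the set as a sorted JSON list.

Compute FIRST by fixpoint:
iter 1:
  A via A→b b: +{b}
  A via A→c: +{c}
  B via B→c: +{c}
  S via S→B A: +{c}
  S via S→a a: +{a}
  FIRST[S]={a,c}  FIRST[A]={b,c}  FIRST[B]={c}
iter 2:
  B via B→S c: +{a}
  FIRST[S]={a,c}  FIRST[A]={b,c}  FIRST[B]={a,c}
iter 3: — fixpoint
  FIRST[S]={a,c}  FIRST[A]={b,c}  FIRST[B]={a,c}

Compute FOLLOW by fixpoint:
FOLLOW(S) := {$}
pass 1:
  A→A B: FOLLOW(A) ⊇ FIRST(B) = {a,c}; new: +{a,c}
  A→A B: FOLLOW(B) ⊇ FOLLOW(A) ⊇ {a,c}; new: +{a,c}
  B→S c: FOLLOW(S) ⊇ FIRST(c) = {c}; new: +{c}
  S→B A: FOLLOW(B) ⊇ FIRST(A) = {b,c}; new: +{b}
  S→B A: FOLLOW(A) ⊇ FOLLOW(S) ⊇ {$,c}; new: +{$}
  FOLLOW(S)={$,c}  FOLLOW(A)={$,a,c}  FOLLOW(B)={a,b,c}
pass 2:
  A→A B: FOLLOW(B) ⊇ FOLLOW(A) ⊇ {$,a,c}; new: +{$}
  FOLLOW(S)={$,c}  FOLLOW(A)={$,a,c}  FOLLOW(B)={$,a,b,c}
pass 3: (no change)
  FOLLOW(S)={$,c}  FOLLOW(A)={$,a,c}  FOLLOW(B)={$,a,b,c}

FOLLOW(A) = ["$", "a", "c"]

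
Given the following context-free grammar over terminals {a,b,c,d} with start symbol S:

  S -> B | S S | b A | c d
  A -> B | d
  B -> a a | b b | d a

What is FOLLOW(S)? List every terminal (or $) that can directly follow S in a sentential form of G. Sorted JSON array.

FIRST iteration:
[1]
  A via A→d: +{d}
  B via B→a a: +{a}
  B via B→b b: +{b}
  B via B→d a: +{d}
  S via S→B: +{a,b,d}
  S via S→c d: +{c}
  FIRST(S)={a,b,c,d}  FIRST(A)={d}  FIRST(B)={a,b,d}
[2]
  A via A→B: +{a,b}
  FIRST(S)={a,b,c,d}  FIRST(A)={a,b,d}  FIRST(B)={a,b,d}
[3] (no change)
  FIRST(S)={a,b,c,d}  FIRST(A)={a,b,d}  FIRST(B)={a,b,d}

FOLLOW iteration:
initialize: $ ∈ FOLLOW(S)
iter 1:
  S→B: FOLLOW(B) ⊇ FOLLOW(S) ⊇ {$}; new: +{$}
  S→S S: FOLLOW(S) ⊇ FIRST(S) = {a,b,c,d}; new: +{a,b,c,d}
  S→b A: FOLLOW(A) ⊇ FOLLOW(S) ⊇ {$,a,b,c,d}; new: +{$,a,b,c,d}
  FOLLOW[S]={$,a,b,c,d}  FOLLOW[A]={$,a,b,c,d}  FOLLOW[B]={$}
iter 2:
  A→B: FOLLOW(B) ⊇ FOLLOW(A) ⊇ {$,a,b,c,d}; new: +{a,b,c,d}
  FOLLOW[S]={$,a,b,c,d}  FOLLOW[A]={$,a,b,c,d}  FOLLOW[B]={$,a,b,c,d}
iter 3: (no change)
  FOLLOW[S]={$,a,b,c,d}  FOLLOW[A]={$,a,b,c,d}  FOLLOW[B]={$,a,b,c,d}

FOLLOW(S) = ["$", "a", "b", "c", "d"]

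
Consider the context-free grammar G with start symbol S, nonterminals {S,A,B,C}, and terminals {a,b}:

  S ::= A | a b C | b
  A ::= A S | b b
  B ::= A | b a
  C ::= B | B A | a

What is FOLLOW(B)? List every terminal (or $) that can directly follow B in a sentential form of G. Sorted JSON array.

FIRST sets, iterate to fixpoint:
iter 1:
  A via A→b b: +{b}
  B via B→A: +{b}
  C via C→B: +{b}
  C via C→a: +{a}
  S via S→A: +{b}
  S via S→a b C: +{a}
  FIRST(S)={a,b}  FIRST(A)={b}  FIRST(B)={b}  FIRST(C)={a,b}
iter 2: (stable)
  FIRST(S)={a,b}  FIRST(A)={b}  FIRST(B)={b}  FIRST(C)={a,b}

Compute FOLLOW by fixpoint:
seed FOLLOW(S) with $
round 1:
  A→A S: FOLLOW(A) ⊇ FIRST(S) = {a,b}; new: +{a,b}
  A→A S: FOLLOW(S) ⊇ FOLLOW(A) ⊇ {a,b}; new: +{a,b}
  C→B A: FOLLOW(B) ⊇ FIRST(A) = {b}; new: +{b}
  S→A: FOLLOW(A) ⊇ FOLLOW(S) ⊇ {$,a,b}; new: +{$}
  S→a b C: FOLLOW(C) ⊇ FOLLOW(S) ⊇ {$,a,b}; new: +{$,a,b}
  S: {$,a,b}  A: {$,a,b}  B: {b}  C: {$,a,b}
round 2:
  C→B: FOLLOW(B) ⊇ FOLLOW(C) ⊇ {$,a,b}; new: +{$,a}
  S: {$,a,b}  A: {$,a,b}  B: {$,a,b}  C: {$,a,b}
round 3: (stable)
  S: {$,a,b}  A: {$,a,b}  B: {$,a,b}  C: {$,a,b}

FOLLOW(B) = ["$", "a", "b"]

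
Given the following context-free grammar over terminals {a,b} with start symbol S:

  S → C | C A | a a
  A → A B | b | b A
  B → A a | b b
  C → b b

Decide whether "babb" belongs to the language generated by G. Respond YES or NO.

CNF form of G:
  S -> C A | T0 T0 | T1 T1
  A -> A B | T0 A | b
  B -> A T1 | T0 T0
  C -> T0 T0
  T0 -> b
  T1 -> a

Fill CYK table bottom-up:
  [0..0]={A,T0}  "b"  orig:{A}
  [1..1]={T1}  "a"  orig:{}
  [2..2]={A,T0}  "b"  orig:{A}
  [3..3]={A,T0}  "b"  orig:{A}
  [0..1]={B}  "ba"
  [1..2]=∅  "ab"
  [2..3]={A,B,C,S}  "bb"
  [0..2]=∅  "bab"
  [1..3]=∅  "abb"
  [0..3]=∅  "babb"

S ∉ T[0,3] ⇒ NO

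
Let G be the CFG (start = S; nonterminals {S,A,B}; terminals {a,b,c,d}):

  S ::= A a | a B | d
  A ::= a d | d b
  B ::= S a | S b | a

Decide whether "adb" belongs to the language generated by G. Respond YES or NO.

CNF form of G:
  S -> A T0 | T0 B | d
  A -> T0 T1 | T1 T2
  B -> S T0 | S T2 | a
  T0 -> a
  T1 -> d
  T2 -> b

CYK table (by increasing span):
  [0..0]={B,T0}  "a"  orig:{B}
  [1..1]={S,T1}  "d"  orig:{S}
  [2..2]={T2}  "b"  orig:{}
  [0..1]={A}  "ad"
  [1..2]={A,B}  "db"
  [0..2]={S}  "adb"

S ∈ T[0,2] ⇒ YES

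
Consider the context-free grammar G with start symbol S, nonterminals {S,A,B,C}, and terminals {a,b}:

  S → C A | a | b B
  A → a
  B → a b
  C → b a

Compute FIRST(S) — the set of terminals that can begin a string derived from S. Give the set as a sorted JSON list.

FIRST iteration:
[1]
  A via A→a: +{a}
  B via B→a b: +{a}
  C via C→b a: +{b}
  S via S→C A: +{b}
  S via S→a: +{a}
  FIRST[S]={a,b}  FIRST[A]={a}  FIRST[B]={a}  FIRST[C]={b}
[2] done
  FIRST[S]={a,b}  FIRST[A]={a}  FIRST[B]={a}  FIRST[C]={b}

FIRST(S) = ["a", "b"]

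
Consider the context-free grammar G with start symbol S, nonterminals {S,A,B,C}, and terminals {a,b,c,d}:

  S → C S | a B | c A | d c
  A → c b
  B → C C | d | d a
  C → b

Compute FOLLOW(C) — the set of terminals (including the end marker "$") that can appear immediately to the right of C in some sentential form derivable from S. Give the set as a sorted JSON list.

FIRST iteration:
pass 1:
  A via A→c b: +{c}
  B via B→d: +{d}
  C via C→b: +{b}
  S via S→C S: +{b}
  S via S→a B: +{a}
  S via S→c A: +{c}
  S via S→d c: +{d}
  S: {a,b,c,d}  A: {c}  B: {d}  C: {b}
pass 2:
  B via B→C C: +{b}
  S: {a,b,c,d}  A: {c}  B: {b,d}  C: {b}
pass 3: done
  S: {a,b,c,d}  A: {c}  B: {b,d}  C: {b}

FOLLOW iteration:
FOLLOW(S) := {$}
pass 1:
  B→C C: FOLLOW(C) ⊇ FIRST(C) = {b}; new: +{b}
  S→C S: FOLLOW(C) ⊇ FIRST(S) = {a,b,c,d}; new: +{a,c,d}
  S→a B: FOLLOW(B) ⊇ FOLLOW(S) ⊇ {$}; new: +{$}
  S→c A: FOLLOW(A) ⊇ FOLLOW(S) ⊇ {$}; new: +{$}
  S: {$}  A: {$}  B: {$}  C: {a,b,c,d}
pass 2:
  B→C C: FOLLOW(C) ⊇ FOLLOW(B) ⊇ {$}; new: +{$}
  S: {$}  A: {$}  B: {$}  C: {$,a,b,c,d}
pass 3: — fixpoint
  S: {$}  A: {$}  B: {$}  C: {$,a,b,c,d}

FOLLOW(C) = ["$", "a", "b", "c", "d"]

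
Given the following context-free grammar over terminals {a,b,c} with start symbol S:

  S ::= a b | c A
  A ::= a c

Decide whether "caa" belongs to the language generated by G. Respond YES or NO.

CNF form of G:
  S -> T0 T2 | T1 A
  A -> T0 T1
  T0 -> a
  T1 -> c
  T2 -> b

Fill CYK table bottom-up:
  [0..0]={T1}  "c"  orig:{}
  [1..1]={T0}  "a"  orig:{}
  [2..2]={T0}  "a"  orig:{}
  [0..1]=∅  "ca"
  [1..2]=∅  "aa"
  [0..2]=∅  "caa"

S ∉ T[0,2] ⇒ NO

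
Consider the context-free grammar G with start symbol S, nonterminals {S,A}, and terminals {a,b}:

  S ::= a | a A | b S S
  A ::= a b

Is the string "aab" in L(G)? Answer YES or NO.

CNF form of G:
  S -> T0 A | T1 X2 | a
  A -> T0 T1
  T0 -> a
  T1 -> b
  X2 -> S S

CYK table (by increasing span):
  T[0,0] 'a' = {S,T0}  orig:{S}
  T[1,1] 'a' = {S,T0}  orig:{S}
  T[2,2] 'b' = {T1}  orig:{}
  T[0,1] 'aa' = {X2}  orig:{}
  T[1,2] 'ab' = {A}
  T[0,2] 'aab' = {S}

S ∈ T[0,2] ⇒ YES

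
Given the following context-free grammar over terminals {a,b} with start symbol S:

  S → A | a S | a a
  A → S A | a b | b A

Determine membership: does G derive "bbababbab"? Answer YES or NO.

Convert to CNF:
  S -> S A | T0 S | T0 T0 | T0 T1 | T1 A
  A -> S A | T0 T1 | T1 A
  T0 -> a
  T1 -> b

CYK table (by increasing span):
  T[0,0] 'b' = {T1}  orig:{}
  T[1,1] 'b' = {T1}  orig:{}
  T[2,2] 'a' = {T0}  orig:{}
  T[3,3] 'b' = {T1}  orig:{}
  T[4,4] 'a' = {T0}  orig:{}
  T[5,5] 'b' = {T1}  orig:{}
  T[6,6] 'b' = {T1}  orig:{}
  T[7,7] 'a' = {T0}  orig:{}
  T[8,8] 'b' = {T1}  orig:{}
  T[0,1] 'bb' = ∅
  T[1,2] 'ba' = ∅
  T[2,3] 'ab' = {A,S}
  T[3,4] 'ba' = ∅
  T[4,5] 'ab' = {A,S}
  T[5,6] 'bb' = ∅
  T[6,7] 'ba' = ∅
  T[7,8] 'ab' = {A,S}
  T[0,2] 'bba' = ∅
  T[1,3] 'bab' = {A,S}
  T[2,4] 'aba' = ∅
  T[3,5] 'bab' = {A,S}
  T[4,6] 'abb' = ∅
  T[5,7] 'bba' = ∅
  T[6,8] 'bab' = {A,S}
  T[0,3] 'bbab' = {A,S}
  T[1,4] 'baba' = ∅
  T[2,5] 'abab' = {A,S}
  T[3,6] 'babb' = ∅
  T[4,7] 'abba' = ∅
  T[5,8] 'bbab' = {A,S}
  T[0,4] 'bbaba' = ∅
  T[1,5] 'babab' = {A,S}
  T[2,6] 'ababb' = ∅
  T[3,7] 'babba' = ∅
  T[4,8] 'abbab' = {A,S}
  T[0,5] 'bbabab' = {A,S}
  T[1,6] 'bababb' = ∅
  T[2,7] 'ababba' = ∅
  T[3,8] 'babbab' = {A,S}
  T[0,6] 'bbababb' = ∅
  T[1,7] 'bababba' = ∅
  T[2,8] 'ababbab' = {A,S}
  T[0,7] 'bbababba' = ∅
  T[1,8] 'bababbab' = {A,S}
  T[0,8] 'bbababbab' = {A,S}

S ∈ T[0,8] ⇒ YES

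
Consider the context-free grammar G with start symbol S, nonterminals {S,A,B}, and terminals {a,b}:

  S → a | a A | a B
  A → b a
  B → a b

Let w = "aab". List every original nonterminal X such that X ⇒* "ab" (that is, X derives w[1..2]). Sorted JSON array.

Convert to CNF:
  S -> T1 A | T1 B | a
  A -> T0 T1
  B -> T1 T0
  T0 -> b
  T1 -> a

CYK table (by increasing span) — only the sub-triangle for w[1..2]:
  T[1,1] 'a' = {S,T1}  orig:{S}
  T[2,2] 'b' = {T0}  orig:{}
  T[1,2] 'ab' = {B}

Original NTs in T[1,2] deriving "ab": ["B"]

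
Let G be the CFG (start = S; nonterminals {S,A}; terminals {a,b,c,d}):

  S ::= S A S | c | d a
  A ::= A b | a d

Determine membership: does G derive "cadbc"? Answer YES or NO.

CNF form of G:
  S -> S X3 | T2 T1 | c
  A -> A T0 | T1 T2
  T0 -> b
  T1 -> a
  T2 -> d
  X3 -> A S

Fill CYK table bottom-up:
  [0..0]={S}  "c"
  [1..1]={T1}  "a"  orig:{}
  [2..2]={T2}  "d"  orig:{}
  [3..3]={T0}  "b"  orig:{}
  [4..4]={S}  "c"
  [0..1]=∅  "ca"
  [1..2]={A}  "ad"
  [2..3]=∅  "db"
  [3..4]=∅  "bc"
  [0..2]=∅  "cad"
  [1..3]={A}  "adb"
  [2..4]=∅  "dbc"
  [0..3]=∅  "cadb"
  [1..4]={X3}  "adbc"  orig:{}
  [0..4]={S}  "cadbc"

S ∈ T[0,4] ⇒ YES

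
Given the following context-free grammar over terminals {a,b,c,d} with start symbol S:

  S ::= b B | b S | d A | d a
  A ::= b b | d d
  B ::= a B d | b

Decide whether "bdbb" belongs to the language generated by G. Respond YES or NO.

Convert to CNF:
  S -> T0 B | T0 S | T1 A | T1 T2
  A -> T0 T0 | T1 T1
  B -> T2 X3 | b
  T0 -> b
  T1 -> d
  T2 -> a
  X3 -> B T1

Fill CYK table bottom-up:
  T[0,0] 'b' = {B,T0}  orig:{B}
  T[1,1] 'd' = {T1}  orig:{}
  T[2,2] 'b' = {B,T0}  orig:{B}
  T[3,3] 'b' = {B,T0}  orig:{B}
  T[0,1] 'bd' = {X3}  orig:{}
  T[1,2] 'db' = ∅
  T[2,3] 'bb' = {A,S}
  T[0,2] 'bdb' = ∅
  T[1,3] 'dbb' = {S}
  T[0,3] 'bdbb' = {S}

S ∈ T[0,3] ⇒ YES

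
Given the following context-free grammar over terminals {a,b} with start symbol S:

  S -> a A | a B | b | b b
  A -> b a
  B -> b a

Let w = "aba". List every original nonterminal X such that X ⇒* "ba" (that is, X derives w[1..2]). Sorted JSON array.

CNF form of G:
  S -> T0 T0 | T1 A | T1 B | b
  A -> T0 T1
  B -> T0 T1
  T0 -> b
  T1 -> a

CYK table (by increasing span), restricted to cells inside w[1..2]:
  cell(1,1) b: {S,T0}  orig:{S}
  cell(2,2) a: {T1}  orig:{}
  cell(1,2) ba: {A,B}

Original NTs in T[1,2] deriving "ba": ["A", "B"]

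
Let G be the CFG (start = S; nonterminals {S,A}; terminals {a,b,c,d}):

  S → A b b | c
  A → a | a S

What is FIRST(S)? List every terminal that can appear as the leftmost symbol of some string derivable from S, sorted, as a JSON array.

FIRST iteration:
pass 1:
  A via A→a: +{a}
  S via S→A b b: +{a}
  S via S→c: +{c}
  S: {a,c}  A: {a}
pass 2: (stable)
  S: {a,c}  A: {a}

FIRST(S) = ["a", "c"]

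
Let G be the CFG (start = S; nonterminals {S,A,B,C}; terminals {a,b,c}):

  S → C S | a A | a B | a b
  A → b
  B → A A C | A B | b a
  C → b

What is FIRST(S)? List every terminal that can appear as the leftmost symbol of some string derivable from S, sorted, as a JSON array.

FIRST iteration:
iter 1:
  A via A→b: +{b}
  B via B→A A C: +{b}
  C via C→b: +{b}
  S via S→C S: +{b}
  S via S→a A: +{a}
  FIRST(S)={a,b}  FIRST(A)={b}  FIRST(B)={b}  FIRST(C)={b}
iter 2: (no change)
  FIRST(S)={a,b}  FIRST(A)={b}  FIRST(B)={b}  FIRST(C)={b}

FIRST(S) = ["a", "b"]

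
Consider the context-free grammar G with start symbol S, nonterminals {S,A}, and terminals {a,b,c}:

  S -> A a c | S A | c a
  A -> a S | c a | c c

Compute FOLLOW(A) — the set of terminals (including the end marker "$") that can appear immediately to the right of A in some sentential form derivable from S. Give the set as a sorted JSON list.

FIRST sets, iterate to fixpoint:
pass 1:
  A via A→a S: +{a}
  A via A→c a: +{c}
  S via S→A a c: +{a,c}
  FIRST(S)={a,c}  FIRST(A)={a,c}
pass 2: (stable)
  FIRST(S)={a,c}  FIRST(A)={a,c}

FOLLOW sets:
initialize: $ ∈ FOLLOW(S)
round 1:
  S→A a c: FOLLOW(A) ⊇ FIRST(a) = {a}; new: +{a}
  S→S A: FOLLOW(S) ⊇ FIRST(A) = {a,c}; new: +{a,c}
  S→S A: FOLLOW(A) ⊇ FOLLOW(S) ⊇ {$,a,c}; new: +{$,c}
  FOLLOW[S]={$,a,c}  FOLLOW[A]={$,a,c}
round 2: — fixpoint
  FOLLOW[S]={$,a,c}  FOLLOW[A]={$,a,c}

FOLLOW(A) = ["$", "a", "c"]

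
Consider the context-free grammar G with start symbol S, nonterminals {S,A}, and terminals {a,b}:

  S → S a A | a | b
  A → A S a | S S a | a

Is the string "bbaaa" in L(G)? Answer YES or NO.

CNF form of G:
  S -> S X3 | a | b
  A -> A X1 | S X2 | a
  T0 -> a
  X1 -> S T0
  X2 -> S T0
  X3 -> T0 A

Fill CYK table bottom-up:
  T[0,0] 'b' = {S}
  T[1,1] 'b' = {S}
  T[2,2] 'a' = {A,S,T0}  orig:{A,S}
  T[3,3] 'a' = {A,S,T0}  orig:{A,S}
  T[4,4] 'a' = {A,S,T0}  orig:{A,S}
  T[0,1] 'bb' = ∅
  T[1,2] 'ba' = {X1,X2}  orig:{}
  T[2,3] 'aa' = {X1,X2,X3}  orig:{}
  T[3,4] 'aa' = {X1,X2,X3}  orig:{}
  T[0,2] 'bba' = {A}
  T[1,3] 'baa' = {A,S}
  T[2,4] 'aaa' = {A,S}
  T[0,3] 'bbaa' = ∅
  T[1,4] 'baaa' = {X1,X2}  orig:{}
  T[0,4] 'bbaaa' = {A}

S ∉ T[0,4] ⇒ NO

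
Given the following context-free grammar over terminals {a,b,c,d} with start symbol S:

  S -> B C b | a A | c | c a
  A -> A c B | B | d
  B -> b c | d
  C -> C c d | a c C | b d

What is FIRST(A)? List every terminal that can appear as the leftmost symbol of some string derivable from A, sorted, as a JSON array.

FIRST iteration:
pass 1:
  A via A→d: +{d}
  B via B→b c: +{b}
  B via B→d: +{d}
  C via C→a c C: +{a}
  C via C→b d: +{b}
  S via S→B C b: +{b,d}
  S via S→a A: +{a}
  S via S→c: +{c}
  FIRST[S]={a,b,c,d}  FIRST[A]={d}  FIRST[B]={b,d}  FIRST[C]={a,b}
pass 2:
  A via A→B: +{b}
  FIRST[S]={a,b,c,d}  FIRST[A]={b,d}  FIRST[B]={b,d}  FIRST[C]={a,b}
pass 3: done
  FIRST[S]={a,b,c,d}  FIRST[A]={b,d}  FIRST[B]={b,d}  FIRST[C]={a,b}

FIRST(A) = ["b", "d"]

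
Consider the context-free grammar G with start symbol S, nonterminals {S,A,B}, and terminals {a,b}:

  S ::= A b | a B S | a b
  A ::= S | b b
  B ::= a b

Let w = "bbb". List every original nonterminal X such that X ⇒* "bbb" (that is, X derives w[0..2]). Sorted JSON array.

Convert to CNF:
  S -> A T0 | T1 T0 | T1 X3
  A -> A T0 | T0 T0 | T1 T0 | T1 X2
  B -> T1 T0
  T0 -> b
  T1 -> a
  X2 -> B S
  X3 -> B S

CYK table (by increasing span) — only the sub-triangle for w[0..2]:
  T[0,0] 'b' = {T0}  orig:{}
  T[1,1] 'b' = {T0}  orig:{}
  T[2,2] 'b' = {T0}  orig:{}
  T[0,1] 'bb' = {A}
  T[1,2] 'bb' = {A}
  T[0,2] 'bbb' = {A,S}

Original NTs in T[0,2] deriving "bbb": ["A", "S"]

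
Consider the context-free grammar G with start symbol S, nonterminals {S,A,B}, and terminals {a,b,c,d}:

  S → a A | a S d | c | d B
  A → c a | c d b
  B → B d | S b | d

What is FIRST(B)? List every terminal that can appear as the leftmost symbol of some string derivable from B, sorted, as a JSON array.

FIRST iteration:
[1]
  A via A→c a: +{c}
  B via B→d: +{d}
  S via S→a A: +{a}
  S via S→c: +{c}
  S via S→d B: +{d}
  S: {a,c,d}  A: {c}  B: {d}
[2]
  B via B→S b: +{a,c}
  S: {a,c,d}  A: {c}  B: {a,c,d}
[3] (no change)
  S: {a,c,d}  A: {c}  B: {a,c,d}

FIRST(B) = ["a", "c", "d"]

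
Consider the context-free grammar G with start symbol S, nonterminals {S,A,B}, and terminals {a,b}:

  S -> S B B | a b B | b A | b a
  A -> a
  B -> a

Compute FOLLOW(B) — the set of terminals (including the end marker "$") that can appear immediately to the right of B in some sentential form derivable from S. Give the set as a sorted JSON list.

Compute FIRST by fixpoint:
pass 1:
  A via A→a: +{a}
  B via B→a: +{a}
  S via S→a b B: +{a}
  S via S→b A: +{b}
  FIRST(S)={a,b}  FIRST(A)={a}  FIRST(B)={a}
pass 2: (stable)
  FIRST(S)={a,b}  FIRST(A)={a}  FIRST(B)={a}

FOLLOW sets:
initialize: $ ∈ FOLLOW(S)
iter 1:
  S→S B B: FOLLOW(S) ⊇ FIRST(B) = {a}; new: +{a}
  S→S B B: FOLLOW(B) ⊇ FIRST(B) = {a}; new: +{a}
  S→S B B: FOLLOW(B) ⊇ FOLLOW(S) ⊇ {$,a}; new: +{$}
  S→b A: FOLLOW(A) ⊇ FOLLOW(S) ⊇ {$,a}; new: +{$,a}
  S: {$,a}  A: {$,a}  B: {$,a}
iter 2: — fixpoint
  S: {$,a}  A: {$,a}  B: {$,a}

FOLLOW(B) = ["$", "a"]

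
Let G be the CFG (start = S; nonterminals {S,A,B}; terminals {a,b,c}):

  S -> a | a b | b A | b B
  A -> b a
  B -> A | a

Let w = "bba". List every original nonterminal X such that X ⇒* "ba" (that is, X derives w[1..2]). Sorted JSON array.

CNF form of G:
  S -> T0 A | T0 B | T1 T0 | a
  A -> T0 T1
  B -> T0 T1 | a
  T0 -> b
  T1 -> a

CYK fill — only the sub-triangle for w[1..2]:
  T[1,1] 'b' = {T0}  orig:{}
  T[2,2] 'a' = {B,S,T1}  orig:{B,S}
  T[1,2] 'ba' = {A,B,S}

Original NTs in T[1,2] deriving "ba": ["A", "B", "S"]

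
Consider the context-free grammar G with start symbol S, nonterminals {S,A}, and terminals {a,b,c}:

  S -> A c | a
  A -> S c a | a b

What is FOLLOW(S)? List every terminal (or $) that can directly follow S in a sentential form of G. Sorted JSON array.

Compute FIRST by fixpoint:
round 1:
  A via A→a b: +{a}
  S via S→A c: +{a}
  FIRST[S]={a}  FIRST[A]={a}
round 2: (stable)
  FIRST[S]={a}  FIRST[A]={a}

FOLLOW sets:
FOLLOW(S) := {$}
round 1:
  A→S c a: FOLLOW(S) ⊇ FIRST(c) = {c}; new: +{c}
  S→A c: FOLLOW(A) ⊇ FIRST(c) = {c}; new: +{c}
  FOLLOW(S)={$,c}  FOLLOW(A)={c}
round 2: (no change)
  FOLLOW(S)={$,c}  FOLLOW(A)={c}

FOLLOW(S) = ["$", "c"]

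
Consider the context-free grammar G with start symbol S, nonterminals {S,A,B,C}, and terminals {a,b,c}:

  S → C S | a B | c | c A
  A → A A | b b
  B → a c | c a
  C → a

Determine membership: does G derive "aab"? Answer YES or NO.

Convert to CNF:
  S -> C S | T1 B | T2 A | c
  A -> A A | T0 T0
  B -> T1 T2 | T2 T1
  C -> a
  T0 -> b
  T1 -> a
  T2 -> c

CYK table (by increasing span):
  cell(0,0) a: {C,T1}  orig:{C}
  cell(1,1) a: {C,T1}  orig:{C}
  cell(2,2) b: {T0}  orig:{}
  cell(0,1) aa: ∅
  cell(1,2) ab: ∅
  cell(0,2) aab: ∅

S ∉ T[0,2] ⇒ NO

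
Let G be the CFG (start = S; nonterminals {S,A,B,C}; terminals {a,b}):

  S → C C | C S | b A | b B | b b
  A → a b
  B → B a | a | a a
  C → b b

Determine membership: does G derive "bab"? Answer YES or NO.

Convert to CNF:
  S -> C C | C S | T1 A | T1 B | T1 T1
  A -> T0 T1
  B -> B T0 | T0 T0 | a
  C -> T1 T1
  T0 -> a
  T1 -> b

CYK table (by increasing span):
  T[0,0] 'b' = {T1}  orig:{}
  T[1,1] 'a' = {B,T0}  orig:{B}
  T[2,2] 'b' = {T1}  orig:{}
  T[0,1] 'ba' = {S}
  T[1,2] 'ab' = {A}
  T[0,2] 'bab' = {S}

S ∈ T[0,2] ⇒ YES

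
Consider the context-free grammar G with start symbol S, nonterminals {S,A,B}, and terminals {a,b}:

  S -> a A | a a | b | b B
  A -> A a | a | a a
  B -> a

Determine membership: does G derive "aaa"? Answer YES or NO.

CNF form of G:
  S -> T0 A | T0 T0 | T1 B | b
  A -> A T0 | T0 T0 | a
  B -> a
  T0 -> a
  T1 -> b

CYK fill:
  [0..0]={A,B,T0}  "a"  orig:{A,B}
  [1..1]={A,B,T0}  "a"  orig:{A,B}
  [2..2]={A,B,T0}  "a"  orig:{A,B}
  [0..1]={A,S}  "aa"
  [1..2]={A,S}  "aa"
  [0..2]={A,S}  "aaa"

S ∈ T[0,2] ⇒ YES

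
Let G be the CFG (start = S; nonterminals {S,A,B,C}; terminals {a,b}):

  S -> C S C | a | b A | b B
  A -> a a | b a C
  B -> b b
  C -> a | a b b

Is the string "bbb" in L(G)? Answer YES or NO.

CNF form of G:
  S -> C X4 | T1 A | T1 B | a
  A -> T0 T0 | T1 X2
  B -> T1 T1
  C -> T0 X3 | a
  T0 -> a
  T1 -> b
  X2 -> T0 C
  X3 -> T1 T1
  X4 -> S C

CYK fill:
  T[0,0] 'b' = {T1}  orig:{}
  T[1,1] 'b' = {T1}  orig:{}
  T[2,2] 'b' = {T1}  orig:{}
  T[0,1] 'bb' = {B,X3}  orig:{B}
  T[1,2] 'bb' = {B,X3}  orig:{B}
  T[0,2] 'bbb' = {S}

S ∈ T[0,2] ⇒ YES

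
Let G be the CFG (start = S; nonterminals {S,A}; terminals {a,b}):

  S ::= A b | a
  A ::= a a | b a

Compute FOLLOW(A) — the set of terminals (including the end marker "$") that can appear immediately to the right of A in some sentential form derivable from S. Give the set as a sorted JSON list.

FIRST sets, iterate to fixpoint:
[1]
  A via A→a a: +{a}
  A via A→b a: +{b}
  S via S→A b: +{a,b}
  FIRST[S]={a,b}  FIRST[A]={a,b}
[2] (stable)
  FIRST[S]={a,b}  FIRST[A]={a,b}

FOLLOW iteration:
initialize: $ ∈ FOLLOW(S)
iter 1:
  S→A b: FOLLOW(A) ⊇ FIRST(b) = {b}; new: +{b}
  FOLLOW(S)={$}  FOLLOW(A)={b}
iter 2: (stable)
  FOLLOW(S)={$}  FOLLOW(A)={b}

FOLLOW(A) = ["b"]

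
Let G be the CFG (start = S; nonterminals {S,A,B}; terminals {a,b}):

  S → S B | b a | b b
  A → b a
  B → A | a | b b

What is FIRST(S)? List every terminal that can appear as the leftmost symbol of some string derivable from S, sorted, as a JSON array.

FIRST sets, iterate to fixpoint:
[1]
  A via A→b a: +{b}
  B via B→A: +{b}
  B via B→a: +{a}
  S via S→b a: +{b}
  FIRST[S]={b}  FIRST[A]={b}  FIRST[B]={a,b}
[2] (no change)
  FIRST[S]={b}  FIRST[A]={b}  FIRST[B]={a,b}

FIRST(S) = ["b"]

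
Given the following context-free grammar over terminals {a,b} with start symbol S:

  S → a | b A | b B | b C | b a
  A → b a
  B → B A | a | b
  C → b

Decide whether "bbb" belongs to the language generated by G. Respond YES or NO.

Convert to CNF:
  S -> T0 A | T0 B | T0 C | T0 T1 | a
  A -> T0 T1
  B -> B A | a | b
  C -> b
  T0 -> b
  T1 -> a

Fill CYK table bottom-up:
  cell(0,0) b: {B,C,T0}  orig:{B,C}
  cell(1,1) b: {B,C,T0}  orig:{B,C}
  cell(2,2) b: {B,C,T0}  orig:{B,C}
  cell(0,1) bb: {S}
  cell(1,2) bb: {S}
  cell(0,2) bbb: ∅

S ∉ T[0,2] ⇒ NO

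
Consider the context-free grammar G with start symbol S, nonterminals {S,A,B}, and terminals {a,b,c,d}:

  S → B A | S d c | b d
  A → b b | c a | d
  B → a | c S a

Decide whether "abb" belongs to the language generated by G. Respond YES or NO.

Convert to CNF:
  S -> B A | S X5 | T0 T3
  A -> T0 T0 | T1 T2 | d
  B -> T1 X4 | a
  T0 -> b
  T1 -> c
  T2 -> a
  T3 -> d
  X4 -> S T2
  X5 -> T3 T1

CYK table (by increasing span):
  T[0,0] 'a' = {B,T2}  orig:{B}
  T[1,1] 'b' = {T0}  orig:{}
  T[2,2] 'b' = {T0}  orig:{}
  T[0,1] 'ab' = ∅
  T[1,2] 'bb' = {A}
  T[0,2] 'abb' = {S}

S ∈ T[0,2] ⇒ YES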